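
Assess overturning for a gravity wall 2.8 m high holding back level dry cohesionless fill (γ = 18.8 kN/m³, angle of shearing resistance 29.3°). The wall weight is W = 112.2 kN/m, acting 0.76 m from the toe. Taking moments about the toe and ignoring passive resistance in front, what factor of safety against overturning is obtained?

K_a = tan²(45° − 29.3°/2) = 0.3428.
P_a = ½K_aγH² = 0.5×0.3428×18.8×2.8² = 25.27 kN/m, acting at H/3 = 0.9333 m above the base.
Overturning moment M_o = P_a × H/3 = 25.27 × 0.9333 = 23.58.
Resisting moment M_r = W × 0.76 = 112.2 × 0.76 = 85.27.
FS_overturning = M_r/M_o = 85.27/23.58 = 3.616.

3.62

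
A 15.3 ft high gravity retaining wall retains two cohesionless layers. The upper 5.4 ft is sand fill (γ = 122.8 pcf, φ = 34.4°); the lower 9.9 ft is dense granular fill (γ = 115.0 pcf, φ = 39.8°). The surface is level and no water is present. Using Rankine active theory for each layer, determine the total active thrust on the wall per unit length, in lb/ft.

3170 lb/ft

K_a1 = tan²(45°−34.4°/2) = 0.2780; K_a2 = tan²(45°−39.8°/2) = 0.2194.
Layer 1: σ at base = K_a1 γ₁ h₁ = 184.3 psf; P₁ = ½×184.3×5.4 = 497.7.
Layer 2: σ_v at top = γ₁h₁ = 663.1; σ_h top = K_a2×663.1 = 145.5; σ_h base = K_a2×(663.1+115.0×9.9) = 395.3.
P₂ = ½(145.5+395.3)×9.9 = 2677. Total P_a = 497.7+2677 = 3175 lb/ft.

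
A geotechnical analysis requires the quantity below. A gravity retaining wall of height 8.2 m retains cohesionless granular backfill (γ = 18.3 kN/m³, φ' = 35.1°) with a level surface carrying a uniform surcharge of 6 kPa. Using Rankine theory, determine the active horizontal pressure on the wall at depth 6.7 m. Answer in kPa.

34.7 kPa

K_a = (1 − sin φ)/(1 + sin φ) = 0.2698.
σ_v = γz + q = 18.3 × 6.7 + 6 = 128.6 kPa.
σ_h = K_a σ_v = 0.2698 × 128.6 = 34.70 kPa.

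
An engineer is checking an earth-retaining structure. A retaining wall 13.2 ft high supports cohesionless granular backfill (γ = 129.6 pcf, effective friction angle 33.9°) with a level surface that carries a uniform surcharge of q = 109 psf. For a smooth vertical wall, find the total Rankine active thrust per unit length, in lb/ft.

3610 lb/ft

K_a = tan²(45° − φ/2) = 0.2839.
Soil triangle: ½ K_a γ H² = 0.5×0.2839×129.6×13.2² = 3206 lb/ft.
Surcharge rectangle: K_a q H = 0.2839×109×13.2 = 408.5 lb/ft.
Total = 3206 + 408.5 = 3614 lb/ft.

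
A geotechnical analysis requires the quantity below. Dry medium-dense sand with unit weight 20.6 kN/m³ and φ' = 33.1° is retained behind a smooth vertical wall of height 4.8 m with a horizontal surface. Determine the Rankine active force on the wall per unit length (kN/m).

K_a = tan²(45° − φ/2) = 0.2936.
P_a = ½ K_a γ H² = 0.5 × 0.2936 × 20.6 × 4.8² = 69.67 kN/m.

69.7 kN/m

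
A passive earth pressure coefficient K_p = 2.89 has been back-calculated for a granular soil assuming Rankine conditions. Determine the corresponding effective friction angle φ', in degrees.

K_p = (1+sin φ)/(1−sin φ) ⇒ sin φ = (K_p − 1)/(K_p + 1) = 0.4859.
φ = arcsin(0.4859) = 29.07°.

29.1°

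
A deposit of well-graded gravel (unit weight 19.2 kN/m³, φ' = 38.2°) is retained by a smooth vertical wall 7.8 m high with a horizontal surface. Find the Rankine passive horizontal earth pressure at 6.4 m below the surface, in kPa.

521 kPa

K_p = (1 + sin φ)/(1 − sin φ) = 4.241.
σ_h = K_p γ z = 4.241 × 19.2 × 6.4 = 521.2 kPa.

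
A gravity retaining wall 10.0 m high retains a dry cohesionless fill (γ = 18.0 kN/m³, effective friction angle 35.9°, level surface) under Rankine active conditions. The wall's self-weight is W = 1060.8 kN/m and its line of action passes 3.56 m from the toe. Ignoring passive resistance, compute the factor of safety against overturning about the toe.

K_a = tan²(45° − 35.9°/2) = 0.2607.
P_a = ½K_aγH² = 0.5×0.2607×18.0×10.0² = 234.7 kN/m, acting at H/3 = 3.333 m above the base.
Overturning moment M_o = P_a × H/3 = 234.7 × 3.333 = 782.2.
Resisting moment M_r = W × 3.56 = 1060.8 × 3.56 = 3776.
FS_overturning = M_r/M_o = 3776/782.2 = 4.828.

4.83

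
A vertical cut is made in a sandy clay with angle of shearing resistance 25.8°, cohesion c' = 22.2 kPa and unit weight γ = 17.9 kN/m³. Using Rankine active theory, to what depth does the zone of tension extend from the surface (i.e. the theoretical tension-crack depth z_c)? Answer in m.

3.95 m

K_a = tan²(45° − 25.8°/2) = 0.3935; √K_a = 0.6273.
The active pressure is zero where K_a γ z = 2c√K_a, so z_c = 2c/(γ√K_a) = 2×22.2/(17.9×0.6273) = 3.954 m.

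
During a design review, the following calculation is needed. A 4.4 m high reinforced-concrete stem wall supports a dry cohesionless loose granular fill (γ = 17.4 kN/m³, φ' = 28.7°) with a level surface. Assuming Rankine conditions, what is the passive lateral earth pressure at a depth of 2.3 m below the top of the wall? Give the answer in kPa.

K_p = (1 + sin φ)/(1 − sin φ) = 2.848.
σ_h = K_p γ z = 2.848 × 17.4 × 2.3 = 114.0 kPa.

114 kPa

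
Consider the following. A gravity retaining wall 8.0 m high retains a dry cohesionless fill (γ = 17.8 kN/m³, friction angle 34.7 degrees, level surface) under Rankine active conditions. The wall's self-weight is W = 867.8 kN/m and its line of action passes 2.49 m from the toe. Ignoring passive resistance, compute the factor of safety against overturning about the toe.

5.18

K_a = tan²(45° − 34.7°/2) = 0.2745.
P_a = ½K_aγH² = 0.5×0.2745×17.8×8.0² = 156.3 kN/m, acting at H/3 = 2.667 m above the base.
Overturning moment M_o = P_a × H/3 = 156.3 × 2.667 = 416.9.
Resisting moment M_r = W × 2.49 = 867.8 × 2.49 = 2161.
FS_overturning = M_r/M_o = 2161/416.9 = 5.183.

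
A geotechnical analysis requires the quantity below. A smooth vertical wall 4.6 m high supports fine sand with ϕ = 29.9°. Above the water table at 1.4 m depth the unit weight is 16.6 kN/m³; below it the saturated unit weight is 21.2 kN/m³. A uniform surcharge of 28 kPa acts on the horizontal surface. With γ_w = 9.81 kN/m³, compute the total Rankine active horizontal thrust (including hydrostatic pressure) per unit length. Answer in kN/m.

K_a = tan²(45° − φ/2) = 0.3347.
γ' = 21.2 − 9.81 = 11.39 kN/m³. h₂ = H − d_w = 3.2 m.
σ'_h: at surface K_a·q = 9.371; at WT K_a(q+γd_w) = 17.15; at base K_a(q+γd_w+γ'h₂) = 29.35 kPa.
P₁ = ½(9.371+17.15)×1.4 = 18.56; P₂ = ½(17.15+29.35)×3.2 = 74.39; P_w = ½γ_w h₂² = 50.23.
Total = 18.56+74.39+50.23 = 143.2 kN/m.

143 kN/m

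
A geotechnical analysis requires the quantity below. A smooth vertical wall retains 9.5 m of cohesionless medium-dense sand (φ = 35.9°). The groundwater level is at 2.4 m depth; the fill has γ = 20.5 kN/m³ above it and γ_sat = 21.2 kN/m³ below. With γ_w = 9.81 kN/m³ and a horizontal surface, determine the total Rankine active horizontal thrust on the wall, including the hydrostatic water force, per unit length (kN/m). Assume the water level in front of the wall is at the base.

429 kN/m

K_a = tan²(45° − φ/2) = 0.2607.
γ' = 21.2 − 9.81 = 11.39 kN/m³. Depth below WT = 7.1 m.
σ'_h at WT = K_a γ d_w = 12.83 kPa; at base = 12.83 + K_a γ' × 7.1 = 33.91 kPa.
P₁ (0–2.4 m) = ½×12.83×2.4 = 15.39. P₂ (2.4–9.5 m) = ½(12.83+33.91)×7.1 = 165.9.
P_w = ½ γ_w h₂² = 0.5×9.81×7.1² = 247.3. Total = 15.39+165.9+247.3 = 428.6 kN/m.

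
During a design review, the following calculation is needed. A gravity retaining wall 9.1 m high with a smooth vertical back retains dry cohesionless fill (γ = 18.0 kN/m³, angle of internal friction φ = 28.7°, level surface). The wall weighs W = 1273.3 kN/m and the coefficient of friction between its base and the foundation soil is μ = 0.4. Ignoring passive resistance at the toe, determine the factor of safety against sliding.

K_a = tan²(45° − 28.7°/2) = 0.3511.
P_a = ½K_aγH² = 0.5×0.3511×18.0×9.1² = 261.7 kN/m, acting at H/3 = 3.033 m above the base.
FS_sliding = μW / P_a = 0.4×1273.3 / 261.7 = 1.946.

1.95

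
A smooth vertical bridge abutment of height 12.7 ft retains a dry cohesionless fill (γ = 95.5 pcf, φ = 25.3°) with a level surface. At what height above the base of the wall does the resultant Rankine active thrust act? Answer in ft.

4.23 ft

K_a = 0.4012.
The pressure distribution is triangular, so the resultant acts at H/3 above the base = 12.7/3 = 4.233 ft.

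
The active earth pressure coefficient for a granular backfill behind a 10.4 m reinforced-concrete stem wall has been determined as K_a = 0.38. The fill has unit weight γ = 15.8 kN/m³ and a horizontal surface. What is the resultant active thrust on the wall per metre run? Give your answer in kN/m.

P = ½ K_a γ H² = 0.5 × 0.38 × 15.8 × 10.4² = 324.7 kN/m.

325 kN/m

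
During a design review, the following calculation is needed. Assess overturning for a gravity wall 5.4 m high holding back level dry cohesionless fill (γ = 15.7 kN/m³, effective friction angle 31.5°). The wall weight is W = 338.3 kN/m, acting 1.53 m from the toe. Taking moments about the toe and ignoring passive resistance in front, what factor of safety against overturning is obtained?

4.01

K_a = tan²(45° − 31.5°/2) = 0.3136.
P_a = ½K_aγH² = 0.5×0.3136×15.7×5.4² = 71.79 kN/m, acting at H/3 = 1.800 m above the base.
Overturning moment M_o = P_a × H/3 = 71.79 × 1.800 = 129.2.
Resisting moment M_r = W × 1.53 = 338.3 × 1.53 = 517.6.
FS_overturning = M_r/M_o = 517.6/129.2 = 4.005.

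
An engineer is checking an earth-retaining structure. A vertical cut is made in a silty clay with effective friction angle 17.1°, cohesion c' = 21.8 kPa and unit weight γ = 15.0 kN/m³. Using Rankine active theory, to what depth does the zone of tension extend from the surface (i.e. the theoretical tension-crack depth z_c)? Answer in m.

K_a = tan²(45° − 17.1°/2) = 0.5455; √K_a = 0.7386.
The active pressure is zero where K_a γ z = 2c√K_a, so z_c = 2c/(γ√K_a) = 2×21.8/(15.0×0.7386) = 3.935 m.

3.94 m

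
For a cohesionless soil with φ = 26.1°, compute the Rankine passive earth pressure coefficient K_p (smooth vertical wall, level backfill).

2.57

K_p = (1 + sin φ)/(1 − sin φ) = tan²(45° + 26.1°/2) = 2.571.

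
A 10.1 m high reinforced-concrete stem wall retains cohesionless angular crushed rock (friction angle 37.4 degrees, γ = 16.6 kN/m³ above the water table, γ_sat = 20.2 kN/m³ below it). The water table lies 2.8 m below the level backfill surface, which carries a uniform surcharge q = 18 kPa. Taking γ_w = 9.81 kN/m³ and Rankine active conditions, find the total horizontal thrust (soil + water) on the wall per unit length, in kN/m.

K_a = tan²(45° − φ/2) = 0.2443.
γ' = 20.2 − 9.81 = 10.39 kN/m³. h₂ = H − d_w = 7.3 m.
σ'_h: at surface K_a·q = 4.397; at WT K_a(q+γd_w) = 15.75; at base K_a(q+γd_w+γ'h₂) = 34.28 kPa.
P₁ = ½(4.397+15.75)×2.8 = 28.21; P₂ = ½(15.75+34.28)×7.3 = 182.6; P_w = ½γ_w h₂² = 261.4.
Total = 28.21+182.6+261.4 = 472.2 kN/m.

472 kN/m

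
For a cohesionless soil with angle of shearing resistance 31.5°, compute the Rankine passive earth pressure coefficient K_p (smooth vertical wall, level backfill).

K_p = (1 + sin φ)/(1 − sin φ) = tan²(45° + 31.5°/2) = 3.188.

3.19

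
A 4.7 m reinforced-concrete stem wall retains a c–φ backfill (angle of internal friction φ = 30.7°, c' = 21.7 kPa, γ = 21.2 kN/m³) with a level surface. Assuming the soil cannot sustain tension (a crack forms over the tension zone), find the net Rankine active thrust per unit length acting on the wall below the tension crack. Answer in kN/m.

4.18 kN/m

K_a = 0.3240; √K_a = 0.5692.
Tension-crack depth z_c = 2c/(γ√K_a) = 2×21.7/(21.2×0.5692) = 3.596 m.
σ_a at base = K_a γ H − 2c√K_a = 0.3240×21.2×4.7 − 2×21.7×0.5692 = 7.581 kPa.
P_a = ½ × 7.581 × (H − z_c) = 0.5×7.581×1.104 = 4.184 kN/m.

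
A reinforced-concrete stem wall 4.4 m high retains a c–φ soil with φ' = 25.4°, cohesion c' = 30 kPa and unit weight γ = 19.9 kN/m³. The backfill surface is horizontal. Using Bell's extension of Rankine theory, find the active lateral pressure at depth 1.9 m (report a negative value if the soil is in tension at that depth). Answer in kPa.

-22.8 kPa

K_a = (1 − sin φ)/(1 + sin φ) = 0.3996.
σ_a = K_a γ z − 2c√K_a = 0.3996×19.9×1.9 − 2×30×0.6322 = -22.82 kPa.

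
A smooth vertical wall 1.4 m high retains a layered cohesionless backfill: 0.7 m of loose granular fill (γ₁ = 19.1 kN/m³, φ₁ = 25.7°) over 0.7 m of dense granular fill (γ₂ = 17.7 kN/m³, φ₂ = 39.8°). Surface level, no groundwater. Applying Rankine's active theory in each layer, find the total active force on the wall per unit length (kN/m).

K_a1 = tan²(45°−25.7°/2) = 0.3950; K_a2 = tan²(45°−39.8°/2) = 0.2194.
Layer 1: σ at base = K_a1 γ₁ h₁ = 5.282 kPa; P₁ = ½×5.282×0.7 = 1.849.
Layer 2: σ_v at top = γ₁h₁ = 13.37; σ_h top = K_a2×13.37 = 2.934; σ_h base = K_a2×(13.37+17.7×0.7) = 5.653.
P₂ = ½(2.934+5.653)×0.7 = 3.005. Total P_a = 1.849+3.005 = 4.854 kN/m.

4.85 kN/m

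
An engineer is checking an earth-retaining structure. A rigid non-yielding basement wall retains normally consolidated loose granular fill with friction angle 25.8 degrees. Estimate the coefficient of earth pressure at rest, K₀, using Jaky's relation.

K₀ = 1 − sin φ' = 1 − sin 25.8° = 0.5648.

0.565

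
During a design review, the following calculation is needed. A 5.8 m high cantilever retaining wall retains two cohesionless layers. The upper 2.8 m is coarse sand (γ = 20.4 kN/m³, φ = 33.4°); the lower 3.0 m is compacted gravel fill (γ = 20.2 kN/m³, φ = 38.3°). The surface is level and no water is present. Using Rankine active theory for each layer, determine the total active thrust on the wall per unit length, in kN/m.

84.7 kN/m

K_a1 = tan²(45°−33.4°/2) = 0.2899; K_a2 = tan²(45°−38.3°/2) = 0.2347.
Layer 1: σ at base = K_a1 γ₁ h₁ = 16.56 kPa; P₁ = ½×16.56×2.8 = 23.18.
Layer 2: σ_v at top = γ₁h₁ = 57.12; σ_h top = K_a2×57.12 = 13.41; σ_h base = K_a2×(57.12+20.2×3.0) = 27.63.
P₂ = ½(13.41+27.63)×3.0 = 61.56. Total P_a = 23.18+61.56 = 84.75 kN/m.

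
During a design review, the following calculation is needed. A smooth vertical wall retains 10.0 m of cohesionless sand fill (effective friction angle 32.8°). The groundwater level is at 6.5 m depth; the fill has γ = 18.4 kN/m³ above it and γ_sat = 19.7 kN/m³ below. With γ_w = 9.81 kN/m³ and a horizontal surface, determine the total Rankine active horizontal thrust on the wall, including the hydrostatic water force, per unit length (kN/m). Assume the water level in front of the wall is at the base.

318 kN/m

K_a = tan²(45° − φ/2) = 0.2973.
γ' = 19.7 − 9.81 = 9.890 kN/m³. Depth below WT = 3.5 m.
σ'_h at WT = K_a γ d_w = 35.55 kPa; at base = 35.55 + K_a γ' × 3.5 = 45.84 kPa.
P₁ (0–6.5 m) = ½×35.55×6.5 = 115.5. P₂ (6.5–10.0 m) = ½(35.55+45.84)×3.5 = 142.4.
P_w = ½ γ_w h₂² = 0.5×9.81×3.5² = 60.09. Total = 115.5+142.4+60.09 = 318.1 kN/m.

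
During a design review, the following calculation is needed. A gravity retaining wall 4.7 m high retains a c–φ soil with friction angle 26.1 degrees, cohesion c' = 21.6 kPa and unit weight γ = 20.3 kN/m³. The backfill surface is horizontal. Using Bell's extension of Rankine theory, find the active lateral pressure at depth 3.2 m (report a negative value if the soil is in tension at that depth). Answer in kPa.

-1.68 kPa

K_a = (1 − sin φ)/(1 + sin φ) = 0.3889.
σ_a = K_a γ z − 2c√K_a = 0.3889×20.3×3.2 − 2×21.6×0.6237 = -1.676 kPa.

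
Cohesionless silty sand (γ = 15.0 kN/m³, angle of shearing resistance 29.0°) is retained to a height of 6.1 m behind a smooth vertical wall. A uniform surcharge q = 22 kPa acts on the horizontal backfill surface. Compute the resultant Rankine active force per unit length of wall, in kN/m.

K_a = tan²(45° − φ/2) = 0.3470.
Soil triangle: ½ K_a γ H² = 0.5×0.3470×15.0×6.1² = 96.83 kN/m.
Surcharge rectangle: K_a q H = 0.3470×22×6.1 = 46.56 kN/m.
Total = 96.83 + 46.56 = 143.4 kN/m.

143 kN/m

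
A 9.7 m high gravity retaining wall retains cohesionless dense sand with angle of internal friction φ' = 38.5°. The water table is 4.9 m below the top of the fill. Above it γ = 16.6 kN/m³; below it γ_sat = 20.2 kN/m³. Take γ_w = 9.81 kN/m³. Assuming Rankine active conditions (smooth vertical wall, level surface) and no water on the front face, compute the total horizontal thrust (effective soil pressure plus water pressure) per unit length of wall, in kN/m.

K_a = tan²(45° − φ/2) = 0.2327.
γ' = 20.2 − 9.81 = 10.39 kN/m³. Depth below WT = 4.8 m.
σ'_h at WT = K_a γ d_w = 18.92 kPa; at base = 18.92 + K_a γ' × 4.8 = 30.53 kPa.
P₁ (0–4.9 m) = ½×18.92×4.9 = 46.36. P₂ (4.9–9.7 m) = ½(18.92+30.53)×4.8 = 118.7.
P_w = ½ γ_w h₂² = 0.5×9.81×4.8² = 113.0. Total = 46.36+118.7+113.0 = 278.1 kN/m.

278 kN/m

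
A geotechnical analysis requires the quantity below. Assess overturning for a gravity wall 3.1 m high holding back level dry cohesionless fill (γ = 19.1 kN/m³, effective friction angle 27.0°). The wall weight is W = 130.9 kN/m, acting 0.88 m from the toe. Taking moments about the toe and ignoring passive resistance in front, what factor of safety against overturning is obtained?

3.23

K_a = tan²(45° − 27.0°/2) = 0.3755.
P_a = ½K_aγH² = 0.5×0.3755×19.1×3.1² = 34.46 kN/m, acting at H/3 = 1.033 m above the base.
Overturning moment M_o = P_a × H/3 = 34.46 × 1.033 = 35.61.
Resisting moment M_r = W × 0.88 = 130.9 × 0.88 = 115.2.
FS_overturning = M_r/M_o = 115.2/35.61 = 3.235.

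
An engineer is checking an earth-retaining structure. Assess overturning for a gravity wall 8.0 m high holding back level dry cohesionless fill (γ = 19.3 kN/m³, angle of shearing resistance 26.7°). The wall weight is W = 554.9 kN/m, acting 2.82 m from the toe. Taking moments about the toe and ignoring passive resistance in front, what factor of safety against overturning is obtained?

2.50

K_a = tan²(45° − 26.7°/2) = 0.3800.
P_a = ½K_aγH² = 0.5×0.3800×19.3×8.0² = 234.7 kN/m, acting at H/3 = 2.667 m above the base.
Overturning moment M_o = P_a × H/3 = 234.7 × 2.667 = 625.8.
Resisting moment M_r = W × 2.82 = 554.9 × 2.82 = 1565.
FS_overturning = M_r/M_o = 1565/625.8 = 2.501.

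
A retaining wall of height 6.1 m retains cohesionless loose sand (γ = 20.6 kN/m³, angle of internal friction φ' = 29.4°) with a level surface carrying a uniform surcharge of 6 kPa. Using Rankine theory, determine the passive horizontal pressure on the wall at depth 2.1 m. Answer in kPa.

144 kPa

K_p = (1 + sin φ)/(1 − sin φ) = 2.929.
σ_v = γz + q = 20.6 × 2.1 + 6 = 49.26 kPa.
σ_h = K_p σ_v = 2.929 × 49.26 = 144.3 kPa.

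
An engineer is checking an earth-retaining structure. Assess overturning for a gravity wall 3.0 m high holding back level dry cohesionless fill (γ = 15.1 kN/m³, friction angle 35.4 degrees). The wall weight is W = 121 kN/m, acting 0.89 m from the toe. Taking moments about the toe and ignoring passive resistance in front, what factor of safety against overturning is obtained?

K_a = tan²(45° − 35.4°/2) = 0.2664.
P_a = ½K_aγH² = 0.5×0.2664×15.1×3.0² = 18.10 kN/m, acting at H/3 = 1.000 m above the base.
Overturning moment M_o = P_a × H/3 = 18.10 × 1.000 = 18.10.
Resisting moment M_r = W × 0.89 = 121 × 0.89 = 107.7.
FS_overturning = M_r/M_o = 107.7/18.10 = 5.949.

5.95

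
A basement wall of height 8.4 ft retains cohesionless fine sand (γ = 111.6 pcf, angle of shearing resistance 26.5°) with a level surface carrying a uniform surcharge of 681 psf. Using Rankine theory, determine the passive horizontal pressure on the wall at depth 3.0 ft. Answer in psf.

K_p = (1 + sin φ)/(1 − sin φ) = 2.611.
σ_v = γz + q = 111.6 × 3.0 + 681 = 1016 psf.
σ_h = K_p σ_v = 2.611 × 1016 = 2653 psf.

2650 psf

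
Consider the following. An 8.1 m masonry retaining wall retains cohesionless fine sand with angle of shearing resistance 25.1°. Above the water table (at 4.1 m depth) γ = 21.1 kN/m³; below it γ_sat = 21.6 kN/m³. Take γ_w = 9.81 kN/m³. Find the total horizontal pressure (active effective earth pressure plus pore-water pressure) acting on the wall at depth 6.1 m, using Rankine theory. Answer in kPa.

64.1 kPa

K_a = (1 − sin φ)/(1 + sin φ) = 0.4043.
γ' = 21.6 − 9.81 = 11.79 kN/m³.
Effective vertical stress at 6.1 m: σ'_v = 21.1×4.1 + 11.79×2.00 = 110.1 kPa.
σ'_h = K_a σ'_v = 0.4043 × 110.1 = 44.51 kPa; u = γ_w × 2.00 = 19.62 kPa.
Total σ_h = 44.51 + 19.62 = 64.13 kPa.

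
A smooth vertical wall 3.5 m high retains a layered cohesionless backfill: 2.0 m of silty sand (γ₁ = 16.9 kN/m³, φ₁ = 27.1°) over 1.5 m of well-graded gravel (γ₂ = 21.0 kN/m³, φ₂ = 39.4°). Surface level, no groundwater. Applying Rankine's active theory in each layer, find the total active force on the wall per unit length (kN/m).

29.3 kN/m

K_a1 = tan²(45°−27.1°/2) = 0.3741; K_a2 = tan²(45°−39.4°/2) = 0.2234.
Layer 1: σ at base = K_a1 γ₁ h₁ = 12.64 kPa; P₁ = ½×12.64×2.0 = 12.64.
Layer 2: σ_v at top = γ₁h₁ = 33.80; σ_h top = K_a2×33.80 = 7.552; σ_h base = K_a2×(33.80+21.0×1.5) = 14.59.
P₂ = ½(7.552+14.59)×1.5 = 16.61. Total P_a = 12.64+16.61 = 29.25 kN/m.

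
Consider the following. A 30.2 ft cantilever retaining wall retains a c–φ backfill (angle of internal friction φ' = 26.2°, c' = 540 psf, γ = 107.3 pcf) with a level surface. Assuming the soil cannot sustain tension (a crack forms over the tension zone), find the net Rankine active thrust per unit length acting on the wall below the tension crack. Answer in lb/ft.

K_a = 0.3874; √K_a = 0.6224.
Tension-crack depth z_c = 2c/(γ√K_a) = 2×540/(107.3×0.6224) = 16.17 ft.
σ_a at base = K_a γ H − 2c√K_a = 0.3874×107.3×30.2 − 2×540×0.6224 = 583.2 psf.
P_a = ½ × 583.2 × (H − z_c) = 0.5×583.2×14.03 = 4091 lb/ft.

4090 lb/ft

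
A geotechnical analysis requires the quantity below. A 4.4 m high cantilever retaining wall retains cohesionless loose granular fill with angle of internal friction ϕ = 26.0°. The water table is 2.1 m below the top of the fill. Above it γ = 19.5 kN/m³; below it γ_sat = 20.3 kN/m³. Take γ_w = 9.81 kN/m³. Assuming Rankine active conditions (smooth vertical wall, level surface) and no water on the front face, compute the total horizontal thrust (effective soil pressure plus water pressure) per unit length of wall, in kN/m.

K_a = tan²(45° − φ/2) = 0.3905.
γ' = 20.3 − 9.81 = 10.49 kN/m³. Depth below WT = 2.3 m.
σ'_h at WT = K_a γ d_w = 15.99 kPa; at base = 15.99 + K_a γ' × 2.3 = 25.41 kPa.
P₁ (0–2.1 m) = ½×15.99×2.1 = 16.79. P₂ (2.1–4.4 m) = ½(15.99+25.41)×2.3 = 47.61.
P_w = ½ γ_w h₂² = 0.5×9.81×2.3² = 25.95. Total = 16.79+47.61+25.95 = 90.35 kN/m.

90.3 kN/m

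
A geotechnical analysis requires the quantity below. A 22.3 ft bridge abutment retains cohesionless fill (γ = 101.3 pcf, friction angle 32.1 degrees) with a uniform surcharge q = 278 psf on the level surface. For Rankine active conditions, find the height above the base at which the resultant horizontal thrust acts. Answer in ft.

K_a = 0.3060.
Triangular part P₁ = ½K_aγH² = 7707 at H/3 = 7.433 ft; rectangular part P₂ = K_a q H = 1897 at H/2 = 11.15 ft.
ȳ = (P₁·7.433 + P₂·11.15)/(P₁+P₂) = 8.167 ft.

8.17 ft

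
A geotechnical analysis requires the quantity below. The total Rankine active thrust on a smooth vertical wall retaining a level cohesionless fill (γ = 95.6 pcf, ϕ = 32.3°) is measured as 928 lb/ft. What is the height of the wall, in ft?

K_a = 0.3035. P_a = ½ K_a γ H² ⇒ H = √(2P_a/(K_a γ)).
H = √(2×928/(0.3035×95.6)) = 7.998 ft.

8.00 ft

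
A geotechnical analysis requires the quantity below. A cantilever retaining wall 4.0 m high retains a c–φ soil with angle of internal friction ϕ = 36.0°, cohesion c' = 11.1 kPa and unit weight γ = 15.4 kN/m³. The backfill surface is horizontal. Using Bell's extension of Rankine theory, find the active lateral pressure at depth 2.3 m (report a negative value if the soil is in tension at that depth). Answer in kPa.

K_a = (1 − sin φ)/(1 + sin φ) = 0.2596.
σ_a = K_a γ z − 2c√K_a = 0.2596×15.4×2.3 − 2×11.1×0.5095 = -2.116 kPa.

-2.12 kPa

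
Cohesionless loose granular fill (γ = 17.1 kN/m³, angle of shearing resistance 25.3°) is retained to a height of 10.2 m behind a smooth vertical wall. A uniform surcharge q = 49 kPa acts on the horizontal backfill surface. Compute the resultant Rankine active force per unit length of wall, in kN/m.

557 kN/m

K_a = tan²(45° − φ/2) = 0.4012.
Soil triangle: ½ K_a γ H² = 0.5×0.4012×17.1×10.2² = 356.9 kN/m.
Surcharge rectangle: K_a q H = 0.4012×49×10.2 = 200.5 kN/m.
Total = 356.9 + 200.5 = 557.4 kN/m.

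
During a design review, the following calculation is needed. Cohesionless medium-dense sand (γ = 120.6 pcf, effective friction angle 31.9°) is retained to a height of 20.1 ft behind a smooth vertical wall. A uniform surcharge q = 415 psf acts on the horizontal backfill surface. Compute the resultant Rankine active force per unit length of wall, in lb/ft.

K_a = tan²(45° − φ/2) = 0.3085.
Soil triangle: ½ K_a γ H² = 0.5×0.3085×120.6×20.1² = 7516 lb/ft.
Surcharge rectangle: K_a q H = 0.3085×415×20.1 = 2574 lb/ft.
Total = 7516 + 2574 = 10090 lb/ft.

10100 lb/ft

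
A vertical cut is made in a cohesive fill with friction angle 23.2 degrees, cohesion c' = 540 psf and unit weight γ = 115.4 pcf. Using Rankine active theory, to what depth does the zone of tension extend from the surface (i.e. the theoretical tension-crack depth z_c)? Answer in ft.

14.2 ft

K_a = tan²(45° − 23.2°/2) = 0.4348; √K_a = 0.6594.
The active pressure is zero where K_a γ z = 2c√K_a, so z_c = 2c/(γ√K_a) = 2×540/(115.4×0.6594) = 14.19 ft.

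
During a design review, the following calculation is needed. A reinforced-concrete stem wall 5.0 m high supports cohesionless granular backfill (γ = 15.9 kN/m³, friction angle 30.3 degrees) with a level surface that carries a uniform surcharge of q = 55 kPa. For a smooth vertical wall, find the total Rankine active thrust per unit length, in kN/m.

K_a = tan²(45° − φ/2) = 0.3293.
Soil triangle: ½ K_a γ H² = 0.5×0.3293×15.9×5.0² = 65.45 kN/m.
Surcharge rectangle: K_a q H = 0.3293×55×5.0 = 90.56 kN/m.
Total = 65.45 + 90.56 = 156.0 kN/m.

156 kN/m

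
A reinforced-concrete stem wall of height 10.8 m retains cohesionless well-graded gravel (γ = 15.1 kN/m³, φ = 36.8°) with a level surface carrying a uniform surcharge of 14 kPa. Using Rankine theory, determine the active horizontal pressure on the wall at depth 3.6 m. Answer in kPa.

K_a = (1 − sin φ)/(1 + sin φ) = 0.2508.
σ_v = γz + q = 15.1 × 3.6 + 14 = 68.36 kPa.
σ_h = K_a σ_v = 0.2508 × 68.36 = 17.14 kPa.

17.1 kPa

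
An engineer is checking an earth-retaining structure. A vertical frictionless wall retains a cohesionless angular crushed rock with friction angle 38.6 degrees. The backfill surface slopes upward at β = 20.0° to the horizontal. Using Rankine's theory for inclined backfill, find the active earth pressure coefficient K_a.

0.269

K_a = cos β · (cos β − √(cos²β − cos²φ)) / (cos β + √(cos²β − cos²φ)).
cos β = 0.9397, cos φ = 0.7815, √(cos²β − cos²φ) = 0.5218.
K_a = 0.9397 × (0.9397 − 0.5218)/(0.9397 + 0.5218) = 0.2687.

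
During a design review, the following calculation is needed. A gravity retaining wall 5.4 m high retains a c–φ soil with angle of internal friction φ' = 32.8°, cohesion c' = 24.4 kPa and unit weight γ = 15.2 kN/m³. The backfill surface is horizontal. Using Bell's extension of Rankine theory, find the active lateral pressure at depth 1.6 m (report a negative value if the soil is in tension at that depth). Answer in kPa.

K_a = (1 − sin φ)/(1 + sin φ) = 0.2973.
σ_a = K_a γ z − 2c√K_a = 0.2973×15.2×1.6 − 2×24.4×0.5452 = -19.38 kPa.

-19.4 kPa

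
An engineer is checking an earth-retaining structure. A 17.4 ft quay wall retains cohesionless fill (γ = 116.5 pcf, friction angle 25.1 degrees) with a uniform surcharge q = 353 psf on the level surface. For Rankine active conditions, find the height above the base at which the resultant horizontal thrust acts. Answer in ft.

K_a = 0.4043.
Triangular part P₁ = ½K_aγH² = 7130 at H/3 = 5.800 ft; rectangular part P₂ = K_a q H = 2483 at H/2 = 8.700 ft.
ȳ = (P₁·5.800 + P₂·8.700)/(P₁+P₂) = 6.549 ft.

6.55 ft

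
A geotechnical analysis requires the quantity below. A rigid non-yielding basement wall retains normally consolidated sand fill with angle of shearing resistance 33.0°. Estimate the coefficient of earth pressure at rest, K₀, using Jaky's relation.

K₀ = 1 − sin φ' = 1 − sin 33.0° = 0.4554.

0.455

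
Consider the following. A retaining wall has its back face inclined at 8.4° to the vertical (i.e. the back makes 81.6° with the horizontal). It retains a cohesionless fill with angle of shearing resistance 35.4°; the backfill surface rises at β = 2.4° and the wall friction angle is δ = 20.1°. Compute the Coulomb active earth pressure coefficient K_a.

K_a = sin²(α+φ) / [sin²α · sin(α−δ) · (1 + √{sin(φ+δ)sin(φ−β) / (sin(α−δ)sin(α+β))})²].
With α = 81.6°, φ = 35.4°, δ = 20.1°, β = 2.4°: K_a = 0.3132.

0.313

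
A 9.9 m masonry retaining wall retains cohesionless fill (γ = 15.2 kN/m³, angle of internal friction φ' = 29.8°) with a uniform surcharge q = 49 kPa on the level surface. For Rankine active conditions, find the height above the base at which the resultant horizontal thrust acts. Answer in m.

K_a = 0.3360.
Triangular part P₁ = ½K_aγH² = 250.3 at H/3 = 3.300 m; rectangular part P₂ = K_a q H = 163.0 at H/2 = 4.950 m.
ȳ = (P₁·3.300 + P₂·4.950)/(P₁+P₂) = 3.951 m.

3.95 m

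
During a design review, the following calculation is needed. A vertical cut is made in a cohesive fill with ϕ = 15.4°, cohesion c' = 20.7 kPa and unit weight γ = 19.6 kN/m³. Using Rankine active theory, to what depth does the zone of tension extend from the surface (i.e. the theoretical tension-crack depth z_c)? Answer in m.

K_a = tan²(45° − 15.4°/2) = 0.5803; √K_a = 0.7618.
The active pressure is zero where K_a γ z = 2c√K_a, so z_c = 2c/(γ√K_a) = 2×20.7/(19.6×0.7618) = 2.773 m.

2.77 m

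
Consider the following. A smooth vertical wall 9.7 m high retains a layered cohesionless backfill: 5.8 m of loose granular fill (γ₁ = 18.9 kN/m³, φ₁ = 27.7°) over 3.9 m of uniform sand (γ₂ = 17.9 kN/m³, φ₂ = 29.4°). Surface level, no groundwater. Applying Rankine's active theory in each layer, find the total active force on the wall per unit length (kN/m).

K_a1 = tan²(45°−27.7°/2) = 0.3653; K_a2 = tan²(45°−29.4°/2) = 0.3415.
Layer 1: σ at base = K_a1 γ₁ h₁ = 40.05 kPa; P₁ = ½×40.05×5.8 = 116.1.
Layer 2: σ_v at top = γ₁h₁ = 109.6; σ_h top = K_a2×109.6 = 37.43; σ_h base = K_a2×(109.6+17.9×3.9) = 61.27.
P₂ = ½(37.43+61.27)×3.9 = 192.5. Total P_a = 116.1+192.5 = 308.6 kN/m.

309 kN/m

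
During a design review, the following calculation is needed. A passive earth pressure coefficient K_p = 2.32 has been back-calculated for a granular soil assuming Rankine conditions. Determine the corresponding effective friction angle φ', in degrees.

23.4°

K_p = (1+sin φ)/(1−sin φ) ⇒ sin φ = (K_p − 1)/(K_p + 1) = 0.3976.
φ = arcsin(0.3976) = 23.43°.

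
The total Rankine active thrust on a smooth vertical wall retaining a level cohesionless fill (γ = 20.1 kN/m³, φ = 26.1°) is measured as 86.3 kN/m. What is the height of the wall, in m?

K_a = 0.3889. P_a = ½ K_a γ H² ⇒ H = √(2P_a/(K_a γ)).
H = √(2×86.3/(0.3889×20.1)) = 4.699 m.

4.70 m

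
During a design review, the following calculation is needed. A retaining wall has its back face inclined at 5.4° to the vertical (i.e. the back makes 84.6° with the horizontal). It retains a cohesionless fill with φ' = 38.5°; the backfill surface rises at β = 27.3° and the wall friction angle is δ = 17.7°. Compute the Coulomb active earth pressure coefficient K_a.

K_a = sin²(α+φ) / [sin²α · sin(α−δ) · (1 + √{sin(φ+δ)sin(φ−β) / (sin(α−δ)sin(α+β))})²].
With α = 84.6°, φ = 38.5°, δ = 17.7°, β = 27.3°: K_a = 0.3739.

0.374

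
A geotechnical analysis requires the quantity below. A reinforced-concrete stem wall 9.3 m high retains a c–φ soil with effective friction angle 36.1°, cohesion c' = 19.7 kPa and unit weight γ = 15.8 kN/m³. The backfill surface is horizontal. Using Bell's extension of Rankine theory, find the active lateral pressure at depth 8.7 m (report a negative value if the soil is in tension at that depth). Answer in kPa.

K_a = (1 − sin φ)/(1 + sin φ) = 0.2585.
σ_a = K_a γ z − 2c√K_a = 0.2585×15.8×8.7 − 2×19.7×0.5084 = 15.50 kPa.

15.5 kPa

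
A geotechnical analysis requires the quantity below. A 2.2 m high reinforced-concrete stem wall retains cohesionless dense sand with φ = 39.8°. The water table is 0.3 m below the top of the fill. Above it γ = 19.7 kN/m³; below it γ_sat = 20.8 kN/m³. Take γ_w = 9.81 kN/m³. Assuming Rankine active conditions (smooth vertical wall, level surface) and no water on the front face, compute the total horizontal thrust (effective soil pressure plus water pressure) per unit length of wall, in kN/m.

K_a = tan²(45° − φ/2) = 0.2194.
γ' = 20.8 − 9.81 = 10.99 kN/m³. Depth below WT = 1.9 m.
σ'_h at WT = K_a γ d_w = 1.297 kPa; at base = 1.297 + K_a γ' × 1.9 = 5.879 kPa.
P₁ (0–0.3 m) = ½×1.297×0.3 = 0.1945. P₂ (0.3–2.2 m) = ½(1.297+5.879)×1.9 = 6.817.
P_w = ½ γ_w h₂² = 0.5×9.81×1.9² = 17.71. Total = 0.1945+6.817+17.71 = 24.72 kN/m.

24.7 kN/m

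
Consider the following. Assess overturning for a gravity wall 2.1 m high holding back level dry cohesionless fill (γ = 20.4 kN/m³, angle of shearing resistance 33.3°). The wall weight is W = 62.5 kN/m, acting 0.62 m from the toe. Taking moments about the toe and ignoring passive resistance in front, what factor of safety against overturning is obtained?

4.23

K_a = tan²(45° − 33.3°/2) = 0.2911.
P_a = ½K_aγH² = 0.5×0.2911×20.4×2.1² = 13.10 kN/m, acting at H/3 = 0.7000 m above the base.
Overturning moment M_o = P_a × H/3 = 13.10 × 0.7000 = 9.167.
Resisting moment M_r = W × 0.62 = 62.5 × 0.62 = 38.75.
FS_overturning = M_r/M_o = 38.75/9.167 = 4.227.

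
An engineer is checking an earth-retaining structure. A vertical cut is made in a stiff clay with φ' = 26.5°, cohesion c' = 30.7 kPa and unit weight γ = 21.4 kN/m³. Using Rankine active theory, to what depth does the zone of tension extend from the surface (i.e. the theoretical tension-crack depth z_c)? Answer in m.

4.64 m

K_a = tan²(45° − 26.5°/2) = 0.3829; √K_a = 0.6188.
The active pressure is zero where K_a γ z = 2c√K_a, so z_c = 2c/(γ√K_a) = 2×30.7/(21.4×0.6188) = 4.637 m.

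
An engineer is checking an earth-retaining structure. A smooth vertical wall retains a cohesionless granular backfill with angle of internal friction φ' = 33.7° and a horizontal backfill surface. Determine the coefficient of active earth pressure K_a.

0.286

K_a = (1 − sin φ)/(1 + sin φ) = (1 − sin 33.7°)/(1 + sin 33.7°) = 0.2863.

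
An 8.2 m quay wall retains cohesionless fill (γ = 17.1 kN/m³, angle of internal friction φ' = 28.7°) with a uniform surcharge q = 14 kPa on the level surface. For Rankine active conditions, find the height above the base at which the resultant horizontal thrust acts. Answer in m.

2.96 m

K_a = 0.3511.
Triangular part P₁ = ½K_aγH² = 201.9 at H/3 = 2.733 m; rectangular part P₂ = K_a q H = 40.31 at H/2 = 4.100 m.
ȳ = (P₁·2.733 + P₂·4.100)/(P₁+P₂) = 2.961 m.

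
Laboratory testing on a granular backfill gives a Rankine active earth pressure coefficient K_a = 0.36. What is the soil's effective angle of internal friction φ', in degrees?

28.1°

K_a = tan²(45° − φ/2) ⇒ 45° − φ/2 = arctan(√0.36) = 30.96°.
φ = 2(45° − 30.96°) = 28.07°.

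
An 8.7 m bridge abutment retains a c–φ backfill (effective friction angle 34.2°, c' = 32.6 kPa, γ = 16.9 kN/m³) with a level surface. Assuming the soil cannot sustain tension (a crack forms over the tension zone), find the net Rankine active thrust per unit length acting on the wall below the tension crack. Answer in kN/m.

4.73 kN/m

K_a = 0.2803; √K_a = 0.5295.
Tension-crack depth z_c = 2c/(γ√K_a) = 2×32.6/(16.9×0.5295) = 7.286 m.
σ_a at base = K_a γ H − 2c√K_a = 0.2803×16.9×8.7 − 2×32.6×0.5295 = 6.697 kPa.
P_a = ½ × 6.697 × (H − z_c) = 0.5×6.697×1.414 = 4.733 kN/m.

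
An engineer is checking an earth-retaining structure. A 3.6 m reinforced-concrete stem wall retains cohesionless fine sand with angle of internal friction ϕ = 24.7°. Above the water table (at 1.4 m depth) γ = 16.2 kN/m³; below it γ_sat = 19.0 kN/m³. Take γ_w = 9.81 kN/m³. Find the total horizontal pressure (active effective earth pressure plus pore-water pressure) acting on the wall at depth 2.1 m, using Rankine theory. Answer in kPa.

18.8 kPa

K_a = (1 − sin φ)/(1 + sin φ) = 0.4106.
γ' = 19.0 − 9.81 = 9.190 kN/m³.
Effective vertical stress at 2.1 m: σ'_v = 16.2×1.4 + 9.190×0.700 = 29.11 kPa.
σ'_h = K_a σ'_v = 0.4106 × 29.11 = 11.95 kPa; u = γ_w × 0.700 = 6.867 kPa.
Total σ_h = 11.95 + 6.867 = 18.82 kPa.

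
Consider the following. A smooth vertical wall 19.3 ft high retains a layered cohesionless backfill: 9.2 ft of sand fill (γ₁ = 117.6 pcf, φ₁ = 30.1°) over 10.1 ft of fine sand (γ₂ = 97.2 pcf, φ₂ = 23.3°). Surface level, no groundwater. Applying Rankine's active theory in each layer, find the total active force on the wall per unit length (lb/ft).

8530 lb/ft

K_a1 = tan²(45°−30.1°/2) = 0.3320; K_a2 = tan²(45°−23.3°/2) = 0.4331.
Layer 1: σ at base = K_a1 γ₁ h₁ = 359.2 psf; P₁ = ½×359.2×9.2 = 1652.
Layer 2: σ_v at top = γ₁h₁ = 1082; σ_h top = K_a2×1082 = 468.6; σ_h base = K_a2×(1082+97.2×10.1) = 893.8.
P₂ = ½(468.6+893.8)×10.1 = 6880. Total P_a = 1652+6880 = 8533 lb/ft.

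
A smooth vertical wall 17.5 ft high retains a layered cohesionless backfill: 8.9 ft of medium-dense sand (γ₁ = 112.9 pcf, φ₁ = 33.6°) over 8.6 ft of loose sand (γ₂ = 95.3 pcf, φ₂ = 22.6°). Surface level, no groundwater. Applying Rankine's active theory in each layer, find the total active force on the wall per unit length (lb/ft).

6700 lb/ft

K_a1 = tan²(45°−33.6°/2) = 0.2875; K_a2 = tan²(45°−22.6°/2) = 0.4448.
Layer 1: σ at base = K_a1 γ₁ h₁ = 288.9 psf; P₁ = ½×288.9×8.9 = 1286.
Layer 2: σ_v at top = γ₁h₁ = 1005; σ_h top = K_a2×1005 = 446.9; σ_h base = K_a2×(1005+95.3×8.6) = 811.4.
P₂ = ½(446.9+811.4)×8.6 = 5411. Total P_a = 1286+5411 = 6697 lb/ft.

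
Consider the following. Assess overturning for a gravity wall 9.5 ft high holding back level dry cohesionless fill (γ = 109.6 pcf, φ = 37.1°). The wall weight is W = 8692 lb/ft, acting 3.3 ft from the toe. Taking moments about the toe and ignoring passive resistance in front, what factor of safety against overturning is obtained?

7.40

K_a = tan²(45° − 37.1°/2) = 0.2475.
P_a = ½K_aγH² = 0.5×0.2475×109.6×9.5² = 1224 lb/ft, acting at H/3 = 3.167 ft above the base.
Overturning moment M_o = P_a × H/3 = 1224 × 3.167 = 3876.
Resisting moment M_r = W × 3.3 = 8692 × 3.3 = 28680.
FS_overturning = M_r/M_o = 28680/3876 = 7.400.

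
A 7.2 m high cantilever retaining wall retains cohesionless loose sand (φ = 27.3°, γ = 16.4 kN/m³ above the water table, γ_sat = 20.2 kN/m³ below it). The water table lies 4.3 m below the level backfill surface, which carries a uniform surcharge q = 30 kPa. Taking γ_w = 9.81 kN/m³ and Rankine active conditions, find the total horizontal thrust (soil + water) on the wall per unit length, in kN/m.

K_a = tan²(45° − φ/2) = 0.3711.
γ' = 20.2 − 9.81 = 10.39 kN/m³. h₂ = H − d_w = 2.9 m.
σ'_h: at surface K_a·q = 11.13; at WT K_a(q+γd_w) = 37.31; at base K_a(q+γd_w+γ'h₂) = 48.49 kPa.
P₁ = ½(11.13+37.31)×4.3 = 104.1; P₂ = ½(37.31+48.49)×2.9 = 124.4; P_w = ½γ_w h₂² = 41.25.
Total = 104.1+124.4+41.25 = 269.8 kN/m.

270 kN/m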